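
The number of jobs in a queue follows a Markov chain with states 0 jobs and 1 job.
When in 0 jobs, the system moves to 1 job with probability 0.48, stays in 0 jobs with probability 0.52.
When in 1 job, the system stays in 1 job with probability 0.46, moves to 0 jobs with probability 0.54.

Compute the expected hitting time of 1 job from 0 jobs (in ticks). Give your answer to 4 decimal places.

Let t(s) be the expected number of ticks to first reach 1 job from state s, with t(1 job) = 0. Conditioning on the first tick:
t(0 jobs) = 1 + 0.52·t(0 jobs)
Solving: t(0 jobs) = 2.0833.
Expected ticks from 0 jobs to 1 job: 2.0833.

2.0833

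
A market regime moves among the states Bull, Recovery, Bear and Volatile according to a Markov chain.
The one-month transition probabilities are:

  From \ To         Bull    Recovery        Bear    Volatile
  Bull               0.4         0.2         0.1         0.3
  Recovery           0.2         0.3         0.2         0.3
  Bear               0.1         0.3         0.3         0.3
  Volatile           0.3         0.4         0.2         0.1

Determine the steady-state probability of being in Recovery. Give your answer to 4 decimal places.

0.2993

Let the stationary distribution be π with π = πP and π_1 + π_2 + π_3 + π_4 = 1.
π_1 = 0.4·π_1 + 0.2·π_2 + 0.1·π_3 + 0.3·π_4
π_2 = 0.2·π_1 + 0.3·π_2 + 0.3·π_3 + 0.4·π_4
π_3 = 0.1·π_1 + 0.2·π_2 + 0.3·π_3 + 0.2·π_4
Solving with the normalization constraint gives π = (0.2570, 0.2993, 0.1937, 0.2500).
So the stationary probability of Recovery is 0.2993.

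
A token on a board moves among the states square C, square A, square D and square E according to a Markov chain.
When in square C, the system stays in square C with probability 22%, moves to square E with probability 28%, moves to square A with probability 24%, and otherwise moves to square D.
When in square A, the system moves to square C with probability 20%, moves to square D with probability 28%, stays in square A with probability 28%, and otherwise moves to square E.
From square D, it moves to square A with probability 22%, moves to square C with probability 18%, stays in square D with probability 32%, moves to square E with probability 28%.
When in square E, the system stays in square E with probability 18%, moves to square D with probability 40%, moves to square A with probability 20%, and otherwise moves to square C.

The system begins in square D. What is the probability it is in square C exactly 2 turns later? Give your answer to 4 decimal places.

0.2028

Propagate the distribution vector 2 turns from square D.
After 0 turns: (0.0000, 0.0000, 1.0000, 0.0000)
After 1 turn: (0.1800, 0.2200, 0.3200, 0.2800)
After 2 turns: (0.2028, 0.2312, 0.3228, 0.2432)
P(in square C after 2 turns) = 0.2028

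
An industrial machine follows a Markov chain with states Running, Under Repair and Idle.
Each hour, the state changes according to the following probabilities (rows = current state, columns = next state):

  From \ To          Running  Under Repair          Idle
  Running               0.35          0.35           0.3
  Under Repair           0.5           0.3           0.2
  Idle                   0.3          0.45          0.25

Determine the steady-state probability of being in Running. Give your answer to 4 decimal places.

Let the stationary distribution be π with π = πP and π_1 + π_2 + π_3 = 1.
π_1 = 0.35·π_1 + 0.5·π_2 + 0.3·π_3
π_2 = 0.35·π_1 + 0.3·π_2 + 0.45·π_3
Solving with the normalization constraint gives π = (0.3910, 0.3573, 0.2517).
So the stationary probability of Running is 0.3910.

0.3910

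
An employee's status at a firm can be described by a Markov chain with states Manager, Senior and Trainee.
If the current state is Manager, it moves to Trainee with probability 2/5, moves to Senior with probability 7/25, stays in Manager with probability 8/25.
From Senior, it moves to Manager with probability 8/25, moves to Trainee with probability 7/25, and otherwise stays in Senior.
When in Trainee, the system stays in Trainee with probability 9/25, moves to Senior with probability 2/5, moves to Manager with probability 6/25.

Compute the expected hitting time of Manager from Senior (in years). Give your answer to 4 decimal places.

3.3824

Let t(s) be the expected number of years to first reach Manager from state s, with t(Manager) = 0. Conditioning on the first year:
t(Senior) = 1 + 0.4·t(Senior) + 0.28·t(Trainee)
t(Trainee) = 1 + 0.4·t(Senior) + 0.36·t(Trainee)
Solving: t(Senior) = 3.3824, t(Trainee) = 3.6765.
Expected years from Senior to Manager: 3.3824.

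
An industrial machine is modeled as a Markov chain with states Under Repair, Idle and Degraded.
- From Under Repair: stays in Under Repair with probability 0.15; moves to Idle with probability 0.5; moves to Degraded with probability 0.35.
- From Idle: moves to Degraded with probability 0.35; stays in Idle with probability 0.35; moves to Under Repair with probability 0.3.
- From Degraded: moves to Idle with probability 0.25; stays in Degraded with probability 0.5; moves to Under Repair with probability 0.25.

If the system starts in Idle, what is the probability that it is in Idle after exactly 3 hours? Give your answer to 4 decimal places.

Propagate the distribution vector 3 hours from Idle.
After 0 hours: (0.0000, 1.0000, 0.0000)
After 1 hour: (0.3000, 0.3500, 0.3500)
After 2 hours: (0.2375, 0.3600, 0.4025)
After 3 hours: (0.2443, 0.3454, 0.4104)
P(in Idle after 3 hours) = 0.3454

0.3454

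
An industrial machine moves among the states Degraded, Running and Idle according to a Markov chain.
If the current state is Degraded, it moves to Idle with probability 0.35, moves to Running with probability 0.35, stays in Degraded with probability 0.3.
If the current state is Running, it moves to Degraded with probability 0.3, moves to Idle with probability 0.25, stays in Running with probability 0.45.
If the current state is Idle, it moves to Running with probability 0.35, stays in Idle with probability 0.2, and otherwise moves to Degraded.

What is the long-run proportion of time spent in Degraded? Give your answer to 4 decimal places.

0.3406

Let the stationary distribution be π with π = πP and π_1 + π_2 + π_3 = 1.
π_1 = 0.3·π_1 + 0.3·π_2 + 0.45·π_3
π_2 = 0.35·π_1 + 0.45·π_2 + 0.35·π_3
Solving with the normalization constraint gives π = (0.3406, 0.3889, 0.2705).
So the stationary probability of Degraded is 0.3406.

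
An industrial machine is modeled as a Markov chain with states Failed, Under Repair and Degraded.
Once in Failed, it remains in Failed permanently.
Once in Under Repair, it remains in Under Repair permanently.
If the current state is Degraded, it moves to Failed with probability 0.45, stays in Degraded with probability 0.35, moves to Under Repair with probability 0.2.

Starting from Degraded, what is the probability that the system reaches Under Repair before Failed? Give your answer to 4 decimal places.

0.3077

Let h(s) be the probability of absorption at Under Repair starting from transient state s. Then h(Under Repair) = 1 and h(Failed) = 0. By first-step analysis:
h(Degraded) = 0.45·0 + 0.2·1 + 0.35·h(Degraded)
Solving: h(Degraded) = 0.3077.
Starting from Degraded, the probability is 0.3077.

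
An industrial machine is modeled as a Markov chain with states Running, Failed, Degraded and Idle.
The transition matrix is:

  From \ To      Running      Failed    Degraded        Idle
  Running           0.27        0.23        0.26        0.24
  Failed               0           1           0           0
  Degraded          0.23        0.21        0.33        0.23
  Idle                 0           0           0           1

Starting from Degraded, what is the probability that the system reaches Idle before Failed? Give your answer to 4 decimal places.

0.5197

Let h(s) be the probability of absorption at Idle starting from transient state s. Then h(Idle) = 1 and h(Failed) = 0. By first-step analysis:
h(Running) = 0.27·h(Running) + 0.23·0 + 0.26·h(Degraded) + 0.24·1
h(Degraded) = 0.23·h(Running) + 0.21·0 + 0.33·h(Degraded) + 0.23·1
Solving: h(Running) = 0.5139, h(Degraded) = 0.5197.
Starting from Degraded, the probability is 0.5197.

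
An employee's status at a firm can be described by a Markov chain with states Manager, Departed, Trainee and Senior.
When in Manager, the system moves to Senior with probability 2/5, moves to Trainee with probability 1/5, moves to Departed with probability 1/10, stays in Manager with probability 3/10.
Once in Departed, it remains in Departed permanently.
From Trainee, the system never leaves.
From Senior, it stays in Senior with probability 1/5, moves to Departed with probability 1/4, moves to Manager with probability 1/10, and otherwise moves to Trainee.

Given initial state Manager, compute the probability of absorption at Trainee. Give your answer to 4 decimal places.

0.6538

Let h(s) be the probability of absorption at Trainee starting from transient state s. Then h(Trainee) = 1 and h(Departed) = 0. By first-step analysis:
h(Manager) = 0.3·h(Manager) + 0.1·0 + 0.2·1 + 0.4·h(Senior)
h(Senior) = 0.1·h(Manager) + 0.25·0 + 0.45·1 + 0.2·h(Senior)
Solving: h(Manager) = 0.6538, h(Senior) = 0.6442.
Starting from Manager, the probability is 0.6538.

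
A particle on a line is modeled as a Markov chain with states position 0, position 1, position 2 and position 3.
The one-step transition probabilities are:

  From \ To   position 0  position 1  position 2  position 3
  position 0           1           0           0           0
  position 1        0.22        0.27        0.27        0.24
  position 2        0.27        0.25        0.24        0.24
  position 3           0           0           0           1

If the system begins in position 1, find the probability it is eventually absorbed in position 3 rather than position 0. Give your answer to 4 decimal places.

0.5073

Let h(s) be the probability of absorption at position 3 starting from transient state s. Then h(position 3) = 1 and h(position 0) = 0. By first-step analysis:
h(position 1) = 0.22·0 + 0.27·h(position 1) + 0.27·h(position 2) + 0.24·1
h(position 2) = 0.27·0 + 0.25·h(position 1) + 0.24·h(position 2) + 0.24·1
Solving: h(position 1) = 0.5073, h(position 2) = 0.4827.
Starting from position 1, the probability is 0.5073.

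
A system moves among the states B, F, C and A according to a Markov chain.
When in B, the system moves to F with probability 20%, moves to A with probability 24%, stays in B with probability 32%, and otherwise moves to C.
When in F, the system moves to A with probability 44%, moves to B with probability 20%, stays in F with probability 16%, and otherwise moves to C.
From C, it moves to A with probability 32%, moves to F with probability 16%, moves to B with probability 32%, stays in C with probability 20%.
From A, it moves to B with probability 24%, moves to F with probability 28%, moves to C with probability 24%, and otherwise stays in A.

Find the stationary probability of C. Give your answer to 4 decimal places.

0.2228

Let the stationary distribution be π with π = πP and π_1 + π_2 + π_3 + π_4 = 1.
π_1 = 0.32·π_1 + 0.2·π_2 + 0.32·π_3 + 0.24·π_4
π_2 = 0.2·π_1 + 0.16·π_2 + 0.16·π_3 + 0.28·π_4
π_3 = 0.24·π_1 + 0.2·π_2 + 0.2·π_3 + 0.24·π_4
Solving with the normalization constraint gives π = (0.2713, 0.2068, 0.2228, 0.2992).
So the stationary probability of C is 0.2228.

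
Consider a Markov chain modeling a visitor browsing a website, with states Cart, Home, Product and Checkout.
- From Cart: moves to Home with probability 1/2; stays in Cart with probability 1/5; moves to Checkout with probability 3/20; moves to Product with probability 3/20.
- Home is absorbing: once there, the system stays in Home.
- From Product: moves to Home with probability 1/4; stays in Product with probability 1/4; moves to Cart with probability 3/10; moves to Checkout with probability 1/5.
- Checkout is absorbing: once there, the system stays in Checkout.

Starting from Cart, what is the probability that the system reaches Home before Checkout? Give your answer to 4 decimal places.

0.7432

Let h(s) be the probability of absorption at Home starting from transient state s. Then h(Home) = 1 and h(Checkout) = 0. By first-step analysis:
h(Cart) = 0.2·h(Cart) + 0.5·1 + 0.15·h(Product) + 0.15·0
h(Product) = 0.3·h(Cart) + 0.25·1 + 0.25·h(Product) + 0.2·0
Solving: h(Cart) = 0.7432, h(Product) = 0.6306.
Starting from Cart, the probability is 0.7432.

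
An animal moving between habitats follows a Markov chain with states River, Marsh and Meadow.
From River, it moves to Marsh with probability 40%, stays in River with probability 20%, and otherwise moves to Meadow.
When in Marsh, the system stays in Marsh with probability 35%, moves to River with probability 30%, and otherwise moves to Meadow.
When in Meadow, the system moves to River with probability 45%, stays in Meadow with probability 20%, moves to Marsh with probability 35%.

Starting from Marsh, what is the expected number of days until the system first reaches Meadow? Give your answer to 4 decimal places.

Let t(s) be the expected number of days to first reach Meadow from state s, with t(Meadow) = 0. Conditioning on the first day:
t(River) = 1 + 0.2·t(River) + 0.4·t(Marsh)
t(Marsh) = 1 + 0.3·t(River) + 0.35·t(Marsh)
Solving: t(River) = 2.6250, t(Marsh) = 2.7500.
Expected days from Marsh to Meadow: 2.7500.

2.7500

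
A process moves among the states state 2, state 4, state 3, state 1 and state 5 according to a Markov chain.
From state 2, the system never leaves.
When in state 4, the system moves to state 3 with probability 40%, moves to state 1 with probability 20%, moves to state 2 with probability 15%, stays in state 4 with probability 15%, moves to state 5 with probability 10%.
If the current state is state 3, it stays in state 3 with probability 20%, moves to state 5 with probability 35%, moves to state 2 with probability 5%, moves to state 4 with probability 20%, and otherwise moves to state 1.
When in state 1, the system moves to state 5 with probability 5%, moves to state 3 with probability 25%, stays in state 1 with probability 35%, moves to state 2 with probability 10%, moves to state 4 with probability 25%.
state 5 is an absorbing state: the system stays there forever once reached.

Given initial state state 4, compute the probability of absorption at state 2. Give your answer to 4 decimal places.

0.3964

Let h(s) be the probability of absorption at state 2 starting from transient state s. Then h(state 2) = 1 and h(state 5) = 0. By first-step analysis:
h(state 4) = 0.15·1 + 0.15·h(state 4) + 0.4·h(state 3) + 0.2·h(state 1) + 0.1·0
h(state 3) = 0.05·1 + 0.2·h(state 4) + 0.2·h(state 3) + 0.2·h(state 1) + 0.35·0
h(state 1) = 0.1·1 + 0.25·h(state 4) + 0.25·h(state 3) + 0.35·h(state 1) + 0.05·0
Solving: h(state 4) = 0.3964, h(state 3) = 0.2635, h(state 1) = 0.4077.
Starting from state 4, the probability is 0.3964.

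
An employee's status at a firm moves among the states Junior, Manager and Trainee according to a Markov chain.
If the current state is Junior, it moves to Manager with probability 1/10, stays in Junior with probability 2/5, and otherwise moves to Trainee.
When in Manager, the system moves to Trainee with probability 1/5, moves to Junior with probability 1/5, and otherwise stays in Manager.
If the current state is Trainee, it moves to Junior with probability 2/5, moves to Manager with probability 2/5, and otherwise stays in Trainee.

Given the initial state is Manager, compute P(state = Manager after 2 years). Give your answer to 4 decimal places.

Sum over the intermediate state after 1 year:
P = P(Manager→Junior)·P(Junior→Manager) + P(Manager→Manager)·P(Manager→Manager) + P(Manager→Trainee)·P(Trainee→Manager)
  = 0.2×0.1 + 0.6×0.6 + 0.2×0.4
  = 0.0200 + 0.3600 + 0.0800 = 0.4600

0.4600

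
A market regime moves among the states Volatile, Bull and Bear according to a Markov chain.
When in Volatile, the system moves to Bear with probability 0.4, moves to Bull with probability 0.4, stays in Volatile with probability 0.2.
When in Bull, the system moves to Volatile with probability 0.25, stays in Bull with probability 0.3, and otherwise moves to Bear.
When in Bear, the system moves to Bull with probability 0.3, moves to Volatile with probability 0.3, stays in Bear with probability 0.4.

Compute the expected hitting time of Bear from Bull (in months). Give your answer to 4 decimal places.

2.2826

Let t(s) be the expected number of months to first reach Bear from state s, with t(Bear) = 0. Conditioning on the first month:
t(Volatile) = 1 + 0.2·t(Volatile) + 0.4·t(Bull)
t(Bull) = 1 + 0.25·t(Volatile) + 0.3·t(Bull)
Solving: t(Volatile) = 2.3913, t(Bull) = 2.2826.
Expected months from Bull to Bear: 2.2826.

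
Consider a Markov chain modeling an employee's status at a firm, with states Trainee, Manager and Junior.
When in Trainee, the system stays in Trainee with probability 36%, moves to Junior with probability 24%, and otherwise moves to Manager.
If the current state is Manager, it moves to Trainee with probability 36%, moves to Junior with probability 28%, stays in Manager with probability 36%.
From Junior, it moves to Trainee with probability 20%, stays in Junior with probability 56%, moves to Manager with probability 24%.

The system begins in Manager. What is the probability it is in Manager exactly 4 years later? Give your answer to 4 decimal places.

Propagate the distribution vector 4 years from Manager.
After 0 years: (0.0000, 1.0000, 0.0000)
After 1 year: (0.3600, 0.3600, 0.2800)
After 2 years: (0.3152, 0.3408, 0.3440)
After 3 years: (0.3050, 0.3313, 0.3637)
After 4 years: (0.3018, 0.3286, 0.3696)
P(in Manager after 4 years) = 0.3286

0.3286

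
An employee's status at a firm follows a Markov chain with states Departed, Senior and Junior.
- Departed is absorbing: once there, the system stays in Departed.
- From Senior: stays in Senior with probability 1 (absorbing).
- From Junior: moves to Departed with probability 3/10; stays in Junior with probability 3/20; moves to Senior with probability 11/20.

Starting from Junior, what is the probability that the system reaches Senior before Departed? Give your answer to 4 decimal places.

0.6471

Let h(s) be the probability of absorption at Senior starting from transient state s. Then h(Senior) = 1 and h(Departed) = 0. By first-step analysis:
h(Junior) = 0.3·0 + 0.55·1 + 0.15·h(Junior)
Solving: h(Junior) = 0.6471.
Starting from Junior, the probability is 0.6471.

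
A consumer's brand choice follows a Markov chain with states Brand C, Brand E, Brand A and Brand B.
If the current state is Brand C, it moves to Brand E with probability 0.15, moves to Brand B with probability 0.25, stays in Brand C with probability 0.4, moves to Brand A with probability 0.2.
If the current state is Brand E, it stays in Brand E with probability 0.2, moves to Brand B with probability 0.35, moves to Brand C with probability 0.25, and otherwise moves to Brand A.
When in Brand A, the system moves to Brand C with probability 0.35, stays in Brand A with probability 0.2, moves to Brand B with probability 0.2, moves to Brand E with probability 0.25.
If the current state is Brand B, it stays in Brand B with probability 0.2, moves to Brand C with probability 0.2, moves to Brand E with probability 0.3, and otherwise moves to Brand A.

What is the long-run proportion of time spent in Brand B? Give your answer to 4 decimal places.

0.2484

Let the stationary distribution be π with π = πP and π_1 + π_2 + π_3 + π_4 = 1.
π_1 = 0.4·π_1 + 0.25·π_2 + 0.35·π_3 + 0.2·π_4
π_2 = 0.15·π_1 + 0.2·π_2 + 0.25·π_3 + 0.3·π_4
π_3 = 0.2·π_1 + 0.2·π_2 + 0.2·π_3 + 0.3·π_4
Solving with the normalization constraint gives π = (0.3060, 0.2208, 0.2248, 0.2484).
So the stationary probability of Brand B is 0.2484.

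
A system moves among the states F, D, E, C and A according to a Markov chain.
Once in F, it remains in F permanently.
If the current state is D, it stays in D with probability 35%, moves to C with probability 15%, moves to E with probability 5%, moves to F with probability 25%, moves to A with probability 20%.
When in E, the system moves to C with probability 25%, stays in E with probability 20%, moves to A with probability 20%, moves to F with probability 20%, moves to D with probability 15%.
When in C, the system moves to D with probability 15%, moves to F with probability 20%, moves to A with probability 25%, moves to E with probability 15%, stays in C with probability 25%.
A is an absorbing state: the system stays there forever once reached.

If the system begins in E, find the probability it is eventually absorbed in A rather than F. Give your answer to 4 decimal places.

Let h(s) be the probability of absorption at A starting from transient state s. Then h(A) = 1 and h(F) = 0. By first-step analysis:
h(D) = 0.25·0 + 0.35·h(D) + 0.05·h(E) + 0.15·h(C) + 0.2·1
h(E) = 0.2·0 + 0.15·h(D) + 0.2·h(E) + 0.25·h(C) + 0.2·1
h(C) = 0.2·0 + 0.15·h(D) + 0.15·h(E) + 0.25·h(C) + 0.25·1
Solving: h(D) = 0.4681, h(E) = 0.5026, h(C) = 0.5275.
Starting from E, the probability is 0.5026.

0.5026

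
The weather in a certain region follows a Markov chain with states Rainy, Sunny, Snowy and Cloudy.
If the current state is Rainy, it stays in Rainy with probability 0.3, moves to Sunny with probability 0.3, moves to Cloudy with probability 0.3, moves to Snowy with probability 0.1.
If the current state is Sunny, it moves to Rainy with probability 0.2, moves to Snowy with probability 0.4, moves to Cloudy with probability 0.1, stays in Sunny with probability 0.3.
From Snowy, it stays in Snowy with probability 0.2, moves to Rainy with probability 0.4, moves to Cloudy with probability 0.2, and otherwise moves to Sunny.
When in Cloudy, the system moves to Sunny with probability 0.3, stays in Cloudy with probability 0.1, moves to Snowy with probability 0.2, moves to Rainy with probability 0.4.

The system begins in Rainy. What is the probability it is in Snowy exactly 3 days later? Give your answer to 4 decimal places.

0.2270

Propagate the distribution vector 3 days from Rainy.
After 0 days: (1.0000, 0.0000, 0.0000, 0.0000)
After 1 day: (0.3000, 0.3000, 0.1000, 0.3000)
After 2 days: (0.3100, 0.2900, 0.2300, 0.1700)
After 3 days: (0.3110, 0.2770, 0.2270, 0.1850)
P(in Snowy after 3 days) = 0.2270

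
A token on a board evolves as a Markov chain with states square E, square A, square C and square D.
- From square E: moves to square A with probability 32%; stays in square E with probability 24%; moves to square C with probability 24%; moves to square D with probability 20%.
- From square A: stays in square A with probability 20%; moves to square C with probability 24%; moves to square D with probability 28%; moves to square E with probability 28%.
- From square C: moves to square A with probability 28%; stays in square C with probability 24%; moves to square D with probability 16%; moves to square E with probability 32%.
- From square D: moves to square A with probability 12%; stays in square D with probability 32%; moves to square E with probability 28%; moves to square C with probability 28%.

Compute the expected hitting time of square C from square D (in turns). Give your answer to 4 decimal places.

3.8216

Let t(s) be the expected number of turns to first reach square C from state s, with t(square C) = 0. Conditioning on the first turn:
t(square E) = 1 + 0.24·t(square E) + 0.32·t(square A) + 0.2·t(square D)
t(square A) = 1 + 0.28·t(square E) + 0.2·t(square A) + 0.28·t(square D)
t(square D) = 1 + 0.28·t(square E) + 0.12·t(square A) + 0.32·t(square D)
Solving: t(square E) = 4.0005, t(square A) = 3.9877, t(square D) = 3.8216.
Expected turns from square D to square C: 3.8216.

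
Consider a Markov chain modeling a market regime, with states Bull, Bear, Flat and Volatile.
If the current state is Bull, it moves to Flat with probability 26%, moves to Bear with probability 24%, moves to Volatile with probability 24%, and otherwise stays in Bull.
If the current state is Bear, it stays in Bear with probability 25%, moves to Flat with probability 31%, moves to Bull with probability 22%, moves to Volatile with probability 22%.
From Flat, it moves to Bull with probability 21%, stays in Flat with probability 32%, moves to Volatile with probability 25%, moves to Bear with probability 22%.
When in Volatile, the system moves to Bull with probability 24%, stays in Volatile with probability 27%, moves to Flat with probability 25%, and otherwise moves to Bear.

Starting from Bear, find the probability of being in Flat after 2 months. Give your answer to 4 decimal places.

Propagate the distribution vector 2 months from Bear.
After 0 months: (0.0000, 1.0000, 0.0000, 0.0000)
After 1 month: (0.2200, 0.2500, 0.3100, 0.2200)
After 2 months: (0.2301, 0.2363, 0.2889, 0.2447)
P(in Flat after 2 months) = 0.2889

0.2889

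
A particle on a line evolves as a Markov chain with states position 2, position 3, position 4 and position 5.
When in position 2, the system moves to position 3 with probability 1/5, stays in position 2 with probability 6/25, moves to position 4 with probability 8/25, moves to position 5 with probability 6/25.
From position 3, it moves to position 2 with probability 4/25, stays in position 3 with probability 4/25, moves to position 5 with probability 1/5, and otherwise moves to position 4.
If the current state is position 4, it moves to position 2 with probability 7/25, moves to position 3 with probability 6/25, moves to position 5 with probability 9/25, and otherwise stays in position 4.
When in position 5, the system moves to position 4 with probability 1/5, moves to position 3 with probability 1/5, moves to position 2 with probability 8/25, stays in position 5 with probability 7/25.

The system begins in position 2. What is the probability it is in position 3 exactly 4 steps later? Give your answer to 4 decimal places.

Propagate the distribution vector 4 steps from position 2.
After 0 steps: (1.0000, 0.0000, 0.0000, 0.0000)
After 1 step: (0.2400, 0.2000, 0.3200, 0.2400)
After 2 steps: (0.2560, 0.2048, 0.2592, 0.2800)
After 3 steps: (0.2564, 0.2022, 0.2673, 0.2741)
After 4 steps: (0.2564, 0.2026, 0.2660, 0.2750)
P(in position 3 after 4 steps) = 0.2026

0.2026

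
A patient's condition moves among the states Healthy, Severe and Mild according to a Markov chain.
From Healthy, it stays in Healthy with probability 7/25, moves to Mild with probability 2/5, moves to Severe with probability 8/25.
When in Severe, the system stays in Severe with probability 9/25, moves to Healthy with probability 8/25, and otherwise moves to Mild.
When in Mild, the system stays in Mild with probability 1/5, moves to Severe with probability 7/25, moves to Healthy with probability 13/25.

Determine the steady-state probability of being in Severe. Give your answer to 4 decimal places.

0.3203

Let the stationary distribution be π with π = πP and π_1 + π_2 + π_3 = 1.
π_1 = 0.28·π_1 + 0.32·π_2 + 0.52·π_3
π_2 = 0.32·π_1 + 0.36·π_2 + 0.28·π_3
Solving with the normalization constraint gives π = (0.3677, 0.3203, 0.3120).
So the stationary probability of Severe is 0.3203.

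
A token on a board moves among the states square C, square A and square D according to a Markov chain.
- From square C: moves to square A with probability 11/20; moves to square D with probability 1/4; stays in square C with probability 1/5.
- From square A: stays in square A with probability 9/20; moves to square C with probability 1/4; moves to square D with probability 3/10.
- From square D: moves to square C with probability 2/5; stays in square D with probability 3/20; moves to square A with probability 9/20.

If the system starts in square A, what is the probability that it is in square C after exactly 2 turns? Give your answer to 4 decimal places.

0.2825

Sum over the intermediate state after 1 turn:
P = P(square A→square C)·P(square C→square C) + P(square A→square A)·P(square A→square C) + P(square A→square D)·P(square D→square C)
  = 0.25×0.2 + 0.45×0.25 + 0.3×0.4
  = 0.0500 + 0.1125 + 0.1200 = 0.2825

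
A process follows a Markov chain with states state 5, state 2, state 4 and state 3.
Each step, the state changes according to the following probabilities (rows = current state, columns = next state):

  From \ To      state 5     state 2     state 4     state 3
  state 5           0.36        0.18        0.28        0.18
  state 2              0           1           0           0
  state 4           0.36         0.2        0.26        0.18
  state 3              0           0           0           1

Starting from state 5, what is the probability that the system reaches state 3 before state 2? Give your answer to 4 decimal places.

0.4925

Let h(s) be the probability of absorption at state 3 starting from transient state s. Then h(state 3) = 1 and h(state 2) = 0. By first-step analysis:
h(state 5) = 0.36·h(state 5) + 0.18·0 + 0.28·h(state 4) + 0.18·1
h(state 4) = 0.36·h(state 5) + 0.2·0 + 0.26·h(state 4) + 0.18·1
Solving: h(state 5) = 0.4925, h(state 4) = 0.4828.
Starting from state 5, the probability is 0.4925.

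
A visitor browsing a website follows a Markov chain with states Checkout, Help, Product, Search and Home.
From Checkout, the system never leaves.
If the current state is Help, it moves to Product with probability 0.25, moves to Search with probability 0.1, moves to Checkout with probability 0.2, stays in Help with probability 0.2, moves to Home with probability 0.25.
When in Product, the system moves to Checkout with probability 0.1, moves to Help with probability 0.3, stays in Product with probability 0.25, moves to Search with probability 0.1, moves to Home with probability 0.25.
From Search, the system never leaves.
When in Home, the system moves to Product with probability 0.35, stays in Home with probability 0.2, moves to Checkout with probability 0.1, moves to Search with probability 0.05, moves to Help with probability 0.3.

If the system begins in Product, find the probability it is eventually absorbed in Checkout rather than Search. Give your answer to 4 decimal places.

0.5910

Let h(s) be the probability of absorption at Checkout starting from transient state s. Then h(Checkout) = 1 and h(Search) = 0. By first-step analysis:
h(Help) = 0.2·1 + 0.2·h(Help) + 0.25·h(Product) + 0.1·0 + 0.25·h(Home)
h(Product) = 0.1·1 + 0.3·h(Help) + 0.25·h(Product) + 0.1·0 + 0.25·h(Home)
h(Home) = 0.1·1 + 0.3·h(Help) + 0.35·h(Product) + 0.05·0 + 0.2·h(Home)
Solving: h(Help) = 0.6281, h(Product) = 0.5910, h(Home) = 0.6191.
Starting from Product, the probability is 0.5910.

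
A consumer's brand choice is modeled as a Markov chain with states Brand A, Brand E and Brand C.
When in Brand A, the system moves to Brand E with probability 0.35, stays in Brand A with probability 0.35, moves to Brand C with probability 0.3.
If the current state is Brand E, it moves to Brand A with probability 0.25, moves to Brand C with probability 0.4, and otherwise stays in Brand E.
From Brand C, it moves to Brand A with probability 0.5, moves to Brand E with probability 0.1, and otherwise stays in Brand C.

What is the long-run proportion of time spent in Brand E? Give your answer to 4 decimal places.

0.2595

Let the stationary distribution be π with π = πP and π_1 + π_2 + π_3 = 1.
π_1 = 0.35·π_1 + 0.25·π_2 + 0.5·π_3
π_2 = 0.35·π_1 + 0.35·π_2 + 0.1·π_3
Solving with the normalization constraint gives π = (0.3784, 0.2595, 0.3622).
So the stationary probability of Brand E is 0.2595.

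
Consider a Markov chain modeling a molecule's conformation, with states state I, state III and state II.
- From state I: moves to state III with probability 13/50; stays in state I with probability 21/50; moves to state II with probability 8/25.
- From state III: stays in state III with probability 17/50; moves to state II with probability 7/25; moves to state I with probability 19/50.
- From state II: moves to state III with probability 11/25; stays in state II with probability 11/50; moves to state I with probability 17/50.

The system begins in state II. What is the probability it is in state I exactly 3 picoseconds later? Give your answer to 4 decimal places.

Propagate the distribution vector 3 picoseconds from state II.
After 0 picoseconds: (0.0000, 0.0000, 1.0000)
After 1 picosecond: (0.3400, 0.4400, 0.2200)
After 2 picoseconds: (0.3848, 0.3348, 0.2804)
After 3 picoseconds: (0.3842, 0.3373, 0.2786)
P(in state I after 3 picoseconds) = 0.3842

0.3842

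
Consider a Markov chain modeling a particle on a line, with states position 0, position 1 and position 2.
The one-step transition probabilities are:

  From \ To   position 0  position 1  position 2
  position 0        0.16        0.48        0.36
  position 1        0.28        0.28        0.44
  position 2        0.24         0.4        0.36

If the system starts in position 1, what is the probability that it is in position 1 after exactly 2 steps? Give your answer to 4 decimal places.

Sum over the intermediate state after 1 step:
P = P(position 1→position 0)·P(position 0→position 1) + P(position 1→position 1)·P(position 1→position 1) + P(position 1→position 2)·P(position 2→position 1)
  = 0.28×0.48 + 0.28×0.28 + 0.44×0.4
  = 0.1344 + 0.0784 + 0.1760 = 0.3888

0.3888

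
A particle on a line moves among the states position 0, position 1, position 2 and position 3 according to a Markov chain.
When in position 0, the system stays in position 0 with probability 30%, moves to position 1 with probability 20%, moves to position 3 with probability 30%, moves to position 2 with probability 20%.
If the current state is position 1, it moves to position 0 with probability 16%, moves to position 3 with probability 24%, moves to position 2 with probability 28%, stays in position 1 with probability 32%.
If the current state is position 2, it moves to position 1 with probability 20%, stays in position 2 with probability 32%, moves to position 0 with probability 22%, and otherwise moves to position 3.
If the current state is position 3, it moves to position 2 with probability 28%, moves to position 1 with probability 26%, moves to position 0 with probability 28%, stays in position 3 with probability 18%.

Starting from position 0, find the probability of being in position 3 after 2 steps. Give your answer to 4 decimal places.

0.2440

Propagate the distribution vector 2 steps from position 0.
After 0 steps: (1.0000, 0.0000, 0.0000, 0.0000)
After 1 step: (0.3000, 0.2000, 0.2000, 0.3000)
After 2 steps: (0.2500, 0.2420, 0.2640, 0.2440)
P(in position 3 after 2 steps) = 0.2440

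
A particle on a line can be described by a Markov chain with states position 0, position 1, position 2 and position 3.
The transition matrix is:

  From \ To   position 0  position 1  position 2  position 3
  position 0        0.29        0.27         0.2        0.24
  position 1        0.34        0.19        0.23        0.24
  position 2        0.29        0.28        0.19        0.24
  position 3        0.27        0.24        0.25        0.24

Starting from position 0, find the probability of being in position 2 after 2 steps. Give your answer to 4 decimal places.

0.2181

Propagate the distribution vector 2 steps from position 0.
After 0 steps: (1.0000, 0.0000, 0.0000, 0.0000)
After 1 step: (0.2900, 0.2700, 0.2000, 0.2400)
After 2 steps: (0.2987, 0.2432, 0.2181, 0.2400)
P(in position 2 after 2 steps) = 0.2181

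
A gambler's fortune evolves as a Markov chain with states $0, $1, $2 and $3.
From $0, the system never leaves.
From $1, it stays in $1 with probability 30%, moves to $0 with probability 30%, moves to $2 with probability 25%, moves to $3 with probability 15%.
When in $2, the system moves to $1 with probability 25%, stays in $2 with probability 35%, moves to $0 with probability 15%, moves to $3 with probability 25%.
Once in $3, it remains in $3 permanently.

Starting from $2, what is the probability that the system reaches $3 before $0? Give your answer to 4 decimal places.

Let h(s) be the probability of absorption at $3 starting from transient state s. Then h($3) = 1 and h($0) = 0. By first-step analysis:
h($1) = 0.3·0 + 0.3·h($1) + 0.25·h($2) + 0.15·1
h($2) = 0.15·0 + 0.25·h($1) + 0.35·h($2) + 0.25·1
Solving: h($1) = 0.4076, h($2) = 0.5414.
Starting from $2, the probability is 0.5414.

0.5414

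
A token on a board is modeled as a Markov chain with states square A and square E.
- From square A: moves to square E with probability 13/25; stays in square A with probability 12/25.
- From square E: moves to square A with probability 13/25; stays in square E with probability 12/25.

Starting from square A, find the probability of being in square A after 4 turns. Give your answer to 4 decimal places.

0.5000

Propagate the distribution vector 4 turns from square A.
After 0 turns: (1.0000, 0.0000)
After 1 turn: (0.4800, 0.5200)
After 2 turns: (0.5008, 0.4992)
After 3 turns: (0.5000, 0.5000)
After 4 turns: (0.5000, 0.5000)
P(in square A after 4 turns) = 0.5000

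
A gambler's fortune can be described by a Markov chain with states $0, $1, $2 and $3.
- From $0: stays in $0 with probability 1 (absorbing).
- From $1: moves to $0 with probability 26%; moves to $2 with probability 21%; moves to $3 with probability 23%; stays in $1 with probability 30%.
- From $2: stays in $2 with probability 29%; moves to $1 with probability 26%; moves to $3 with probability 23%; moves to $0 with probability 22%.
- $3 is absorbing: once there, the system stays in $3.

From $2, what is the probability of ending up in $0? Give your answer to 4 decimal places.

Let h(s) be the probability of absorption at $0 starting from transient state s. Then h($0) = 1 and h($3) = 0. By first-step analysis:
h($1) = 0.26·1 + 0.3·h($1) + 0.21·h($2) + 0.23·0
h($2) = 0.22·1 + 0.26·h($1) + 0.29·h($2) + 0.23·0
Solving: h($1) = 0.5217, h($2) = 0.5009.
Starting from $2, the probability is 0.5009.

0.5009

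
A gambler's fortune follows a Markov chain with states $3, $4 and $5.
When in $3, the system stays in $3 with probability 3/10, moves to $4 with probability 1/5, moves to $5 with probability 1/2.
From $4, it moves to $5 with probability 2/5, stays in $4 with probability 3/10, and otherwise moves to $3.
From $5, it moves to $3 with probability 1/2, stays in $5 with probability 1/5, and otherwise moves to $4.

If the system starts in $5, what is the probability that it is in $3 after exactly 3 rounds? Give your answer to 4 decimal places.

0.3820

Propagate the distribution vector 3 rounds from $5.
After 0 rounds: (0.0000, 0.0000, 1.0000)
After 1 round: (0.5000, 0.3000, 0.2000)
After 2 rounds: (0.3400, 0.2500, 0.4100)
After 3 rounds: (0.3820, 0.2660, 0.3520)
P(in $3 after 3 rounds) = 0.3820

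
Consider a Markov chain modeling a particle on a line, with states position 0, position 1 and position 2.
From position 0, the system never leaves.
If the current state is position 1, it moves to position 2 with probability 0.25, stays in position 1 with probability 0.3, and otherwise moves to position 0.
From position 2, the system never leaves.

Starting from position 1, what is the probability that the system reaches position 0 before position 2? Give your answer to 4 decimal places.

0.6429

Let h(s) be the probability of absorption at position 0 starting from transient state s. Then h(position 0) = 1 and h(position 2) = 0. By first-step analysis:
h(position 1) = 0.45·1 + 0.3·h(position 1) + 0.25·0
Solving: h(position 1) = 0.6429.
Starting from position 1, the probability is 0.6429.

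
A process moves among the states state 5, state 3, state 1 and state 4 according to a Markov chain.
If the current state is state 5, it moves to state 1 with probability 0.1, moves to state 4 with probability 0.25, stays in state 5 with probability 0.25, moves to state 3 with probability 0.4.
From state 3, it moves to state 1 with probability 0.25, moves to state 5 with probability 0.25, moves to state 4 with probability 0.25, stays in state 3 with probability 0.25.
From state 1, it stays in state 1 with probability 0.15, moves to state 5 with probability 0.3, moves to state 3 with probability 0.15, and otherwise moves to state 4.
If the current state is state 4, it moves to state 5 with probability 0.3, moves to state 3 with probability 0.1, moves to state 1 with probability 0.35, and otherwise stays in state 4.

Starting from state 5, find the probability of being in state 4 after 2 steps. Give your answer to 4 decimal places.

0.2650

Propagate the distribution vector 2 steps from state 5.
After 0 steps: (1.0000, 0.0000, 0.0000, 0.0000)
After 1 step: (0.2500, 0.4000, 0.1000, 0.2500)
After 2 steps: (0.2675, 0.2400, 0.2275, 0.2650)
P(in state 4 after 2 steps) = 0.2650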